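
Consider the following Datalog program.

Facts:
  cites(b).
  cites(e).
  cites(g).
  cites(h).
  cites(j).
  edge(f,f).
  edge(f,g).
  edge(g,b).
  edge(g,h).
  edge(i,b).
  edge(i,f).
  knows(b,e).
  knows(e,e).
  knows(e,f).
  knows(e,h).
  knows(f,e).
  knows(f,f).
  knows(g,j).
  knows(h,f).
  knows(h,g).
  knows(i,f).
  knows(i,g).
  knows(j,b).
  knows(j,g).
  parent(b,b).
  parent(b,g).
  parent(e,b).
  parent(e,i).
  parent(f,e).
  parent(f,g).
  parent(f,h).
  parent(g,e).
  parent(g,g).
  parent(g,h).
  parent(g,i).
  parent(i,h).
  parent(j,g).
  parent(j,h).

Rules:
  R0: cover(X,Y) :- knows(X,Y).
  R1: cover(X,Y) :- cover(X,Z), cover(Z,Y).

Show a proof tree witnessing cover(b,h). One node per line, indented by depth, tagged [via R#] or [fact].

cover(b,h)  [via R1]
  cover(b,e)  [via R0]
    knows(b,e)  [fact]
  cover(e,h)  [via R0]
    knows(e,h)  [fact]

round 1: derive cover(b,e) via R0 from knows(b,e)
round 1: derive cover(e,e) via R0 from knows(e,e)
round 1: derive cover(e,f) via R0 from knows(e,f)
round 1: derive cover(e,h) via R0 from knows(e,h)
round 1: derive cover(f,e) via R0 from knows(f,e)
round 1: derive cover(f,f) via R0 from knows(f,f)
round 1: derive cover(g,j) via R0 from knows(g,j)
round 1: derive cover(h,f) via R0 from knows(h,f)
round 1: derive cover(h,g) via R0 from knows(h,g)
round 1: derive cover(i,f) via R0 from knows(i,f)
round 1: derive cover(i,g) via R0 from knows(i,g)
round 1: derive cover(j,b) via R0 from knows(j,b)
round 1: derive cover(j,g) via R0 from knows(j,g)
round 2: derive cover(b,f) via R1 from cover(b,e), cover(e,f)
round 2: derive cover(b,h) via R1 from cover(b,e), cover(e,h)
round 2: derive cover(e,g) via R1 from cover(e,h), cover(h,g)
round 2: derive cover(f,h) via R1 from cover(f,e), cover(e,h)
round 2: derive cover(g,b) via R1 from cover(g,j), cover(j,b)
round 2: derive cover(g,g) via R1 from cover(g,j), cover(j,g)
round 2: derive cover(h,e) via R1 from cover(h,f), cover(f,e)
round 2: derive cover(h,j) via R1 from cover(h,g), cover(g,j)
round 2: derive cover(i,e) via R1 from cover(i,f), cover(f,e)
round 2: derive cover(i,j) via R1 from cover(i,g), cover(g,j)
round 2: derive cover(j,e) via R1 from cover(j,b), cover(b,e)
round 2: derive cover(j,j) via R1 from cover(j,g), cover(g,j)
round 3: derive cover(b,g) via R1 from cover(b,e), cover(e,g)
round 3: derive cover(b,j) via R1 from cover(b,h), cover(h,j)
round 3: derive cover(e,b) via R1 from cover(e,g), cover(g,b)
round 3: derive cover(e,j) via R1 from cover(e,g), cover(g,j)
round 3: derive cover(f,g) via R1 from cover(f,e), cover(e,g)
round 3: derive cover(f,j) via R1 from cover(f,h), cover(h,j)
round 3: derive cover(g,e) via R1 from cover(g,b), cover(b,e)
round 3: derive cover(g,f) via R1 from cover(g,b), cover(b,f)
round 3: derive cover(g,h) via R1 from cover(g,b), cover(b,h)
round 3: derive cover(h,b) via R1 from cover(h,g), cover(g,b)
round 3: derive cover(h,h) via R1 from cover(h,e), cover(e,h)
round 3: derive cover(i,b) via R1 from cover(i,g), cover(g,b)
round 3: derive cover(i,h) via R1 from cover(i,e), cover(e,h)
round 3: derive cover(j,f) via R1 from cover(j,b), cover(b,f)
round 3: derive cover(j,h) via R1 from cover(j,b), cover(b,h)
round 4: derive cover(b,b) via R1 from cover(b,e), cover(e,b)
round 4: derive cover(f,b) via R1 from cover(f,e), cover(e,b)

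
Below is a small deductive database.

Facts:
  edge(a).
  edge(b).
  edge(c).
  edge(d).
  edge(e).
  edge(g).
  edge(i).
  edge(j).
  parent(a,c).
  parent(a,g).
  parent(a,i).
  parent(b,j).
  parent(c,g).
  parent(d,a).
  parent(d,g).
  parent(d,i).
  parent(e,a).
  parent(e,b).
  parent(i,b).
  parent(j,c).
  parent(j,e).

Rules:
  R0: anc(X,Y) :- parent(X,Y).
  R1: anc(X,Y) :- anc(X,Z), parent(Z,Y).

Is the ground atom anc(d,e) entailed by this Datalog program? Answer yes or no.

round 1: derive anc(a,c) via R0 from parent(a,c)
round 1: derive anc(a,g) via R0 from parent(a,g)
round 1: derive anc(a,i) via R0 from parent(a,i)
round 1: derive anc(b,j) via R0 from parent(b,j)
round 1: derive anc(c,g) via R0 from parent(c,g)
round 1: derive anc(d,a) via R0 from parent(d,a)
round 1: derive anc(d,g) via R0 from parent(d,g)
round 1: derive anc(d,i) via R0 from parent(d,i)
round 1: derive anc(e,a) via R0 from parent(e,a)
round 1: derive anc(e,b) via R0 from parent(e,b)
round 1: derive anc(i,b) via R0 from parent(i,b)
round 1: derive anc(j,c) via R0 from parent(j,c)
round 1: derive anc(j,e) via R0 from parent(j,e)
round 2: derive anc(a,b) via R1 from anc(a,i), parent(i,b)
round 2: derive anc(b,c) via R1 from anc(b,j), parent(j,c)
round 2: derive anc(b,e) via R1 from anc(b,j), parent(j,e)
round 2: derive anc(d,b) via R1 from anc(d,i), parent(i,b)
round 2: derive anc(d,c) via R1 from anc(d,a), parent(a,c)
round 2: derive anc(e,c) via R1 from anc(e,a), parent(a,c)
round 2: derive anc(e,g) via R1 from anc(e,a), parent(a,g)
round 2: derive anc(e,i) via R1 from anc(e,a), parent(a,i)
round 2: derive anc(e,j) via R1 from anc(e,b), parent(b,j)
round 2: derive anc(i,j) via R1 from anc(i,b), parent(b,j)
round 2: derive anc(j,a) via R1 from anc(j,e), parent(e,a)
round 2: derive anc(j,b) via R1 from anc(j,e), parent(e,b)
round 2: derive anc(j,g) via R1 from anc(j,c), parent(c,g)
round 3: derive anc(a,j) via R1 from anc(a,b), parent(b,j)
round 3: derive anc(b,a) via R1 from anc(b,e), parent(e,a)
round 3: derive anc(b,b) via R1 from anc(b,e), parent(e,b)
round 3: derive anc(b,g) via R1 from anc(b,c), parent(c,g)
round 3: derive anc(d,j) via R1 from anc(d,b), parent(b,j)
round 3: derive anc(e,e) via R1 from anc(e,j), parent(j,e)
round 3: derive anc(i,c) via R1 from anc(i,j), parent(j,c)
round 3: derive anc(i,e) via R1 from anc(i,j), parent(j,e)
round 3: derive anc(j,i) via R1 from anc(j,a), parent(a,i)
round 3: derive anc(j,j) via R1 from anc(j,b), parent(b,j)
round 4: derive anc(a,e) via R1 from anc(a,j), parent(j,e)
round 4: derive anc(b,i) via R1 from anc(b,a), parent(a,i)
round 4: derive anc(d,e) via R1 from anc(d,j), parent(j,e)
round 4: derive anc(i,a) via R1 from anc(i,e), parent(e,a)
round 4: derive anc(i,g) via R1 from anc(i,c), parent(c,g)
round 5: derive anc(a,a) via R1 from anc(a,e), parent(e,a)
round 5: derive anc(i,i) via R1 from anc(i,a), parent(a,i)

yes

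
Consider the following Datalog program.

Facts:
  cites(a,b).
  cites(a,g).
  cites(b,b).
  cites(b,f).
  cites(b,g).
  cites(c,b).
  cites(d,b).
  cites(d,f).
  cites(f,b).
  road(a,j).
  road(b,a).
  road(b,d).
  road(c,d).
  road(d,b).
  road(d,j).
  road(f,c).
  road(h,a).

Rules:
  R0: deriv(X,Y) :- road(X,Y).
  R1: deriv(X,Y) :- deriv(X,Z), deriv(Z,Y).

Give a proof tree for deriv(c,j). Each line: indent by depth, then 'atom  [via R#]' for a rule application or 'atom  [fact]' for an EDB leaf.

round 1: derive deriv(a,j) via R0 from road(a,j)
round 1: derive deriv(b,a) via R0 from road(b,a)
round 1: derive deriv(b,d) via R0 from road(b,d)
round 1: derive deriv(c,d) via R0 from road(c,d)
round 1: derive deriv(d,b) via R0 from road(d,b)
round 1: derive deriv(d,j) via R0 from road(d,j)
round 1: derive deriv(f,c) via R0 from road(f,c)
round 1: derive deriv(h,a) via R0 from road(h,a)
round 2: derive deriv(b,b) via R1 from deriv(b,d), deriv(d,b)
round 2: derive deriv(b,j) via R1 from deriv(b,a), deriv(a,j)
round 2: derive deriv(c,b) via R1 from deriv(c,d), deriv(d,b)
round 2: derive deriv(c,j) via R1 from deriv(c,d), deriv(d,j)
round 2: derive deriv(d,a) via R1 from deriv(d,b), deriv(b,a)
round 2: derive deriv(d,d) via R1 from deriv(d,b), deriv(b,d)
round 2: derive deriv(f,d) via R1 from deriv(f,c), deriv(c,d)
round 2: derive deriv(h,j) via R1 from deriv(h,a), deriv(a,j)
round 3: derive deriv(c,a) via R1 from deriv(c,b), deriv(b,a)
round 3: derive deriv(f,a) via R1 from deriv(f,d), deriv(d,a)
round 3: derive deriv(f,b) via R1 from deriv(f,c), deriv(c,b)
round 3: derive deriv(f,j) via R1 from deriv(f,c), deriv(c,j)

deriv(c,j)  [via R1]
  deriv(c,d)  [via R0]
    road(c,d)  [fact]
  deriv(d,j)  [via R0]
    road(d,j)  [fact]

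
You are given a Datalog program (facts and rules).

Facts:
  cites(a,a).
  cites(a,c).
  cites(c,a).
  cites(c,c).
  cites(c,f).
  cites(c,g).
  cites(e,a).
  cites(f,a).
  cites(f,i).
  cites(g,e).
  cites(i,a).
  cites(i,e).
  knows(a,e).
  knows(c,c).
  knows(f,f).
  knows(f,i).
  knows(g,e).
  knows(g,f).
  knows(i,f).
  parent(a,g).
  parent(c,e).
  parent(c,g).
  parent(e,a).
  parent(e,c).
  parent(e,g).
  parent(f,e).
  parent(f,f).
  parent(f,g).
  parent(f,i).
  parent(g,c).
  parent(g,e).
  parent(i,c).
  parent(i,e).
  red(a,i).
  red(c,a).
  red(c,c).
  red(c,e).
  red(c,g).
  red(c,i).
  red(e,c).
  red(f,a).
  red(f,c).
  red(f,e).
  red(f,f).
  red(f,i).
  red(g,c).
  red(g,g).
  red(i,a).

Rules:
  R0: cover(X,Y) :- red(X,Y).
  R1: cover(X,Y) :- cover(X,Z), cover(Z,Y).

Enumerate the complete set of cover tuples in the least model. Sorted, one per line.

cover(a,a)
cover(a,i)
cover(c,a)
cover(c,c)
cover(c,e)
cover(c,g)
cover(c,i)
cover(e,a)
cover(e,c)
cover(e,e)
cover(e,g)
cover(e,i)
cover(f,a)
cover(f,c)
cover(f,e)
cover(f,f)
cover(f,g)
cover(f,i)
cover(g,a)
cover(g,c)
cover(g,e)
cover(g,g)
cover(g,i)
cover(i,a)
cover(i,i)

round 1: derive cover(a,i) via R0 from red(a,i)
round 1: derive cover(c,a) via R0 from red(c,a)
round 1: derive cover(c,c) via R0 from red(c,c)
round 1: derive cover(c,e) via R0 from red(c,e)
round 1: derive cover(c,g) via R0 from red(c,g)
round 1: derive cover(c,i) via R0 from red(c,i)
round 1: derive cover(e,c) via R0 from red(e,c)
round 1: derive cover(f,a) via R0 from red(f,a)
round 1: derive cover(f,c) via R0 from red(f,c)
round 1: derive cover(f,e) via R0 from red(f,e)
round 1: derive cover(f,f) via R0 from red(f,f)
round 1: derive cover(f,i) via R0 from red(f,i)
round 1: derive cover(g,c) via R0 from red(g,c)
round 1: derive cover(g,g) via R0 from red(g,g)
round 1: derive cover(i,a) via R0 from red(i,a)
round 2: derive cover(a,a) via R1 from cover(a,i), cover(i,a)
round 2: derive cover(e,a) via R1 from cover(e,c), cover(c,a)
round 2: derive cover(e,e) via R1 from cover(e,c), cover(c,e)
round 2: derive cover(e,g) via R1 from cover(e,c), cover(c,g)
round 2: derive cover(e,i) via R1 from cover(e,c), cover(c,i)
round 2: derive cover(f,g) via R1 from cover(f,c), cover(c,g)
round 2: derive cover(g,a) via R1 from cover(g,c), cover(c,a)
round 2: derive cover(g,e) via R1 from cover(g,c), cover(c,e)
round 2: derive cover(g,i) via R1 from cover(g,c), cover(c,i)
round 2: derive cover(i,i) via R1 from cover(i,a), cover(a,i)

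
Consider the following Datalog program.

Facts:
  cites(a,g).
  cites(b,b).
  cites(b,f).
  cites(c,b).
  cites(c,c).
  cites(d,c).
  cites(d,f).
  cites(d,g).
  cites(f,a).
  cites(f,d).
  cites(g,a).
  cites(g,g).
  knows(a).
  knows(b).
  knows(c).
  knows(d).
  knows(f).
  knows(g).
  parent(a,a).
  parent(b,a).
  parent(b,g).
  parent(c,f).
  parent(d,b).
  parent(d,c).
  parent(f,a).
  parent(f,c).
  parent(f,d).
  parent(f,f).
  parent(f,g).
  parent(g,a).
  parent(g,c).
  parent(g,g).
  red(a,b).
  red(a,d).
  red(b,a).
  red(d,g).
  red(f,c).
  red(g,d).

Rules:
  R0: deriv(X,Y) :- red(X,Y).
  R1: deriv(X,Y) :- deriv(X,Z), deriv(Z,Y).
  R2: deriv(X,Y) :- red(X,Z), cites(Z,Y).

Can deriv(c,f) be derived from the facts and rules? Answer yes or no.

no

round 1: derive deriv(a,b) via R0 from red(a,b)
round 1: derive deriv(a,d) via R0 from red(a,d)
round 1: derive deriv(b,a) via R0 from red(b,a)
round 1: derive deriv(d,g) via R0 from red(d,g)
round 1: derive deriv(f,c) via R0 from red(f,c)
round 1: derive deriv(g,d) via R0 from red(g,d)
round 1: derive deriv(a,c) via R2 from red(a,d), cites(d,c)
round 1: derive deriv(a,f) via R2 from red(a,b), cites(b,f)
round 1: derive deriv(a,g) via R2 from red(a,d), cites(d,g)
round 1: derive deriv(b,g) via R2 from red(b,a), cites(a,g)
round 1: derive deriv(d,a) via R2 from red(d,g), cites(g,a)
round 1: derive deriv(f,b) via R2 from red(f,c), cites(c,b)
round 1: derive deriv(g,c) via R2 from red(g,d), cites(d,c)
round 1: derive deriv(g,f) via R2 from red(g,d), cites(d,f)
round 1: derive deriv(g,g) via R2 from red(g,d), cites(d,g)
round 2: derive deriv(a,a) via R1 from deriv(a,b), deriv(b,a)
round 2: derive deriv(b,b) via R1 from deriv(b,a), deriv(a,b)
round 2: derive deriv(b,c) via R1 from deriv(b,a), deriv(a,c)
round 2: derive deriv(b,d) via R1 from deriv(b,a), deriv(a,d)
round 2: derive deriv(b,f) via R1 from deriv(b,a), deriv(a,f)
round 2: derive deriv(d,b) via R1 from deriv(d,a), deriv(a,b)
round 2: derive deriv(d,c) via R1 from deriv(d,a), deriv(a,c)
round 2: derive deriv(d,d) via R1 from deriv(d,a), deriv(a,d)
round 2: derive deriv(d,f) via R1 from deriv(d,a), deriv(a,f)
round 2: derive deriv(f,a) via R1 from deriv(f,b), deriv(b,a)
round 2: derive deriv(f,g) via R1 from deriv(f,b), deriv(b,g)
round 2: derive deriv(g,a) via R1 from deriv(g,d), deriv(d,a)
round 2: derive deriv(g,b) via R1 from deriv(g,f), deriv(f,b)
round 3: derive deriv(f,d) via R1 from deriv(f,a), deriv(a,d)
round 3: derive deriv(f,f) via R1 from deriv(f,a), deriv(a,f)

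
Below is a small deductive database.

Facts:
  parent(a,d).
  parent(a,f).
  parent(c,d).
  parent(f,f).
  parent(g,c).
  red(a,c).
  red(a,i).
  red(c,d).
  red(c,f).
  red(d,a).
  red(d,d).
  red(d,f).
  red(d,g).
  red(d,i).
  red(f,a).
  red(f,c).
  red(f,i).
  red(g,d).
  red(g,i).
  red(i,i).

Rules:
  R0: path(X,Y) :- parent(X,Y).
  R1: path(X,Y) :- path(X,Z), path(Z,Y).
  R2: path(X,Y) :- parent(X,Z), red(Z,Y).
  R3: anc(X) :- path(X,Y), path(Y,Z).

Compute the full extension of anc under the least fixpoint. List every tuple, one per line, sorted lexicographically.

anc(a)
anc(c)
anc(f)
anc(g)

round 1: derive path(a,d) via R0 from parent(a,d)
round 1: derive path(a,f) via R0 from parent(a,f)
round 1: derive path(c,d) via R0 from parent(c,d)
round 1: derive path(f,f) via R0 from parent(f,f)
round 1: derive path(g,c) via R0 from parent(g,c)
round 1: derive path(a,a) via R2 from parent(a,d), red(d,a)
round 1: derive path(a,c) via R2 from parent(a,f), red(f,c)
round 1: derive path(a,g) via R2 from parent(a,d), red(d,g)
round 1: derive path(a,i) via R2 from parent(a,d), red(d,i)
round 1: derive path(c,a) via R2 from parent(c,d), red(d,a)
round 1: derive path(c,f) via R2 from parent(c,d), red(d,f)
round 1: derive path(c,g) via R2 from parent(c,d), red(d,g)
round 1: derive path(c,i) via R2 from parent(c,d), red(d,i)
round 1: derive path(f,a) via R2 from parent(f,f), red(f,a)
round 1: derive path(f,c) via R2 from parent(f,f), red(f,c)
round 1: derive path(f,i) via R2 from parent(f,f), red(f,i)
round 1: derive path(g,d) via R2 from parent(g,c), red(c,d)
round 1: derive path(g,f) via R2 from parent(g,c), red(c,f)
round 2: derive path(c,c) via R1 from path(c,a), path(a,c)
round 2: derive path(f,d) via R1 from path(f,a), path(a,d)
round 2: derive path(f,g) via R1 from path(f,a), path(a,g)
round 2: derive path(g,a) via R1 from path(g,c), path(c,a)
round 2: derive path(g,g) via R1 from path(g,c), path(c,g)
round 2: derive path(g,i) via R1 from path(g,c), path(c,i)
round 2: derive anc(a) via R3 from path(a,a), path(a,a)
round 2: derive anc(c) via R3 from path(c,a), path(a,a)
round 2: derive anc(f) via R3 from path(f,a), path(a,a)
round 2: derive anc(g) via R3 from path(g,c), path(c,a)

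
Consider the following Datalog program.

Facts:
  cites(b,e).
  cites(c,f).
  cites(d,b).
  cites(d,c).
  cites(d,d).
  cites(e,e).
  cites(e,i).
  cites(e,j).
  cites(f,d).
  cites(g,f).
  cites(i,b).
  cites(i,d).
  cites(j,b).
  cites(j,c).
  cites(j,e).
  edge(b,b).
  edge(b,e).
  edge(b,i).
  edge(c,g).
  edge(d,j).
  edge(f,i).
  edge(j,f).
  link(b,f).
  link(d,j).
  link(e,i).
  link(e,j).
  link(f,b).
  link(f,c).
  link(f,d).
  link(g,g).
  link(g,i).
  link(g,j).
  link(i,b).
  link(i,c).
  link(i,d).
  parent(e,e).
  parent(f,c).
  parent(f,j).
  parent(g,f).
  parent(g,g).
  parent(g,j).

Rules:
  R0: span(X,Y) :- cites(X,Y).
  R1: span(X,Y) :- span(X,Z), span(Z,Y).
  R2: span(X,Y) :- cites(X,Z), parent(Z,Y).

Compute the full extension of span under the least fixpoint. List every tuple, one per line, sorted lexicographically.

round 1: derive span(b,e) via R0 from cites(b,e)
round 1: derive span(c,f) via R0 from cites(c,f)
round 1: derive span(d,b) via R0 from cites(d,b)
round 1: derive span(d,c) via R0 from cites(d,c)
round 1: derive span(d,d) via R0 from cites(d,d)
round 1: derive span(e,e) via R0 from cites(e,e)
round 1: derive span(e,i) via R0 from cites(e,i)
round 1: derive span(e,j) via R0 from cites(e,j)
round 1: derive span(f,d) via R0 from cites(f,d)
round 1: derive span(g,f) via R0 from cites(g,f)
round 1: derive span(i,b) via R0 from cites(i,b)
round 1: derive span(i,d) via R0 from cites(i,d)
round 1: derive span(j,b) via R0 from cites(j,b)
round 1: derive span(j,c) via R0 from cites(j,c)
round 1: derive span(j,e) via R0 from cites(j,e)
round 1: derive span(c,c) via R2 from cites(c,f), parent(f,c)
round 1: derive span(c,j) via R2 from cites(c,f), parent(f,j)
round 1: derive span(g,c) via R2 from cites(g,f), parent(f,c)
round 1: derive span(g,j) via R2 from cites(g,f), parent(f,j)
round 2: derive span(b,i) via R1 from span(b,e), span(e,i)
round 2: derive span(b,j) via R1 from span(b,e), span(e,j)
round 2: derive span(c,b) via R1 from span(c,j), span(j,b)
round 2: derive span(c,d) via R1 from span(c,f), span(f,d)
round 2: derive span(c,e) via R1 from span(c,j), span(j,e)
round 2: derive span(d,e) via R1 from span(d,b), span(b,e)
round 2: derive span(d,f) via R1 from span(d,c), span(c,f)
round 2: derive span(d,j) via R1 from span(d,c), span(c,j)
round 2: derive span(e,b) via R1 from span(e,i), span(i,b)
round 2: derive span(e,c) via R1 from span(e,j), span(j,c)
round 2: derive span(e,d) via R1 from span(e,i), span(i,d)
round 2: derive span(f,b) via R1 from span(f,d), span(d,b)
round 2: derive span(f,c) via R1 from span(f,d), span(d,c)
round 2: derive span(g,b) via R1 from span(g,j), span(j,b)
round 2: derive span(g,d) via R1 from span(g,f), span(f,d)
round 2: derive span(g,e) via R1 from span(g,j), span(j,e)
round 2: derive span(i,c) via R1 from span(i,d), span(d,c)
round 2: derive span(i,e) via R1 from span(i,b), span(b,e)
round 2: derive span(j,f) via R1 from span(j,c), span(c,f)
round 2: derive span(j,i) via R1 from span(j,e), span(e,i)
round 2: derive span(j,j) via R1 from span(j,c), span(c,j)
round 3: derive span(b,b) via R1 from span(b,e), span(e,b)
round 3: derive span(b,c) via R1 from span(b,e), span(e,c)
round 3: derive span(b,d) via R1 from span(b,e), span(e,d)
round 3: derive span(b,f) via R1 from span(b,j), span(j,f)
round 3: derive span(c,i) via R1 from span(c,b), span(b,i)
round 3: derive span(d,i) via R1 from span(d,b), span(b,i)
round 3: derive span(e,f) via R1 from span(e,c), span(c,f)
round 3: derive span(f,e) via R1 from span(f,b), span(b,e)
round 3: derive span(f,f) via R1 from span(f,c), span(c,f)
round 3: derive span(f,i) via R1 from span(f,b), span(b,i)
round 3: derive span(f,j) via R1 from span(f,b), span(b,j)
round 3: derive span(g,i) via R1 from span(g,b), span(b,i)
round 3: derive span(i,f) via R1 from span(i,c), span(c,f)
round 3: derive span(i,i) via R1 from span(i,b), span(b,i)
round 3: derive span(i,j) via R1 from span(i,b), span(b,j)
round 3: derive span(j,d) via R1 from span(j,c), span(c,d)

span(b,b)
span(b,c)
span(b,d)
span(b,e)
span(b,f)
span(b,i)
span(b,j)
span(c,b)
span(c,c)
span(c,d)
span(c,e)
span(c,f)
span(c,i)
span(c,j)
span(d,b)
span(d,c)
span(d,d)
span(d,e)
span(d,f)
span(d,i)
span(d,j)
span(e,b)
span(e,c)
span(e,d)
span(e,e)
span(e,f)
span(e,i)
span(e,j)
span(f,b)
span(f,c)
span(f,d)
span(f,e)
span(f,f)
span(f,i)
span(f,j)
span(g,b)
span(g,c)
span(g,d)
span(g,e)
span(g,f)
span(g,i)
span(g,j)
span(i,b)
span(i,c)
span(i,d)
span(i,e)
span(i,f)
span(i,i)
span(i,j)
span(j,b)
span(j,c)
span(j,d)
span(j,e)
span(j,f)
span(j,i)
span(j,j)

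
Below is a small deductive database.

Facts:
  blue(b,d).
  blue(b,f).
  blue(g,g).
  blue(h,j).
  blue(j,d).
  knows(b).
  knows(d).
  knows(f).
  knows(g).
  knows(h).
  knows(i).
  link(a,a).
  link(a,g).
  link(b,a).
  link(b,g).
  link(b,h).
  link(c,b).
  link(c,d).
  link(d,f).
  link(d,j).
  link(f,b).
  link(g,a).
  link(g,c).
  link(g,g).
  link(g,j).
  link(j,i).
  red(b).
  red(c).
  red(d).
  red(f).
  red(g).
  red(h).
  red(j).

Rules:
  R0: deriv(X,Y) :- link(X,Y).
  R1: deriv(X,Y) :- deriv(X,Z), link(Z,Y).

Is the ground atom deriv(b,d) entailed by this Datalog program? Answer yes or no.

round 1: derive deriv(a,a) via R0 from link(a,a)
round 1: derive deriv(a,g) via R0 from link(a,g)
round 1: derive deriv(b,a) via R0 from link(b,a)
round 1: derive deriv(b,g) via R0 from link(b,g)
round 1: derive deriv(b,h) via R0 from link(b,h)
round 1: derive deriv(c,b) via R0 from link(c,b)
round 1: derive deriv(c,d) via R0 from link(c,d)
round 1: derive deriv(d,f) via R0 from link(d,f)
round 1: derive deriv(d,j) via R0 from link(d,j)
round 1: derive deriv(f,b) via R0 from link(f,b)
round 1: derive deriv(g,a) via R0 from link(g,a)
round 1: derive deriv(g,c) via R0 from link(g,c)
round 1: derive deriv(g,g) via R0 from link(g,g)
round 1: derive deriv(g,j) via R0 from link(g,j)
round 1: derive deriv(j,i) via R0 from link(j,i)
round 2: derive deriv(a,c) via R1 from deriv(a,g), link(g,c)
round 2: derive deriv(a,j) via R1 from deriv(a,g), link(g,j)
round 2: derive deriv(b,c) via R1 from deriv(b,g), link(g,c)
round 2: derive deriv(b,j) via R1 from deriv(b,g), link(g,j)
round 2: derive deriv(c,a) via R1 from deriv(c,b), link(b,a)
round 2: derive deriv(c,f) via R1 from deriv(c,d), link(d,f)
round 2: derive deriv(c,g) via R1 from deriv(c,b), link(b,g)
round 2: derive deriv(c,h) via R1 from deriv(c,b), link(b,h)
round 2: derive deriv(c,j) via R1 from deriv(c,d), link(d,j)
round 2: derive deriv(d,b) via R1 from deriv(d,f), link(f,b)
round 2: derive deriv(d,i) via R1 from deriv(d,j), link(j,i)
round 2: derive deriv(f,a) via R1 from deriv(f,b), link(b,a)
round 2: derive deriv(f,g) via R1 from deriv(f,b), link(b,g)
round 2: derive deriv(f,h) via R1 from deriv(f,b), link(b,h)
round 2: derive deriv(g,b) via R1 from deriv(g,c), link(c,b)
round 2: derive deriv(g,d) via R1 from deriv(g,c), link(c,d)
round 2: derive deriv(g,i) via R1 from deriv(g,j), link(j,i)
round 3: derive deriv(a,b) via R1 from deriv(a,c), link(c,b)
round 3: derive deriv(a,d) via R1 from deriv(a,c), link(c,d)
round 3: derive deriv(a,i) via R1 from deriv(a,j), link(j,i)
round 3: derive deriv(b,b) via R1 from deriv(b,c), link(c,b)
round 3: derive deriv(b,d) via R1 from deriv(b,c), link(c,d)
round 3: derive deriv(b,i) via R1 from deriv(b,j), link(j,i)
round 3: derive deriv(c,c) via R1 from deriv(c,g), link(g,c)
round 3: derive deriv(c,i) via R1 from deriv(c,j), link(j,i)
round 3: derive deriv(d,a) via R1 from deriv(d,b), link(b,a)
round 3: derive deriv(d,g) via R1 from deriv(d,b), link(b,g)
round 3: derive deriv(d,h) via R1 from deriv(d,b), link(b,h)
round 3: derive deriv(f,c) via R1 from deriv(f,g), link(g,c)
round 3: derive deriv(f,j) via R1 from deriv(f,g), link(g,j)
round 3: derive deriv(g,f) via R1 from deriv(g,d), link(d,f)
round 3: derive deriv(g,h) via R1 from deriv(g,b), link(b,h)
round 4: derive deriv(a,f) via R1 from deriv(a,d), link(d,f)
round 4: derive deriv(a,h) via R1 from deriv(a,b), link(b,h)
round 4: derive deriv(b,f) via R1 from deriv(b,d), link(d,f)
round 4: derive deriv(d,c) via R1 from deriv(d,g), link(g,c)
round 4: derive deriv(f,d) via R1 from deriv(f,c), link(c,d)
round 4: derive deriv(f,i) via R1 from deriv(f,j), link(j,i)
round 5: derive deriv(d,d) via R1 from deriv(d,c), link(c,d)
round 5: derive deriv(f,f) via R1 from deriv(f,d), link(d,f)

yes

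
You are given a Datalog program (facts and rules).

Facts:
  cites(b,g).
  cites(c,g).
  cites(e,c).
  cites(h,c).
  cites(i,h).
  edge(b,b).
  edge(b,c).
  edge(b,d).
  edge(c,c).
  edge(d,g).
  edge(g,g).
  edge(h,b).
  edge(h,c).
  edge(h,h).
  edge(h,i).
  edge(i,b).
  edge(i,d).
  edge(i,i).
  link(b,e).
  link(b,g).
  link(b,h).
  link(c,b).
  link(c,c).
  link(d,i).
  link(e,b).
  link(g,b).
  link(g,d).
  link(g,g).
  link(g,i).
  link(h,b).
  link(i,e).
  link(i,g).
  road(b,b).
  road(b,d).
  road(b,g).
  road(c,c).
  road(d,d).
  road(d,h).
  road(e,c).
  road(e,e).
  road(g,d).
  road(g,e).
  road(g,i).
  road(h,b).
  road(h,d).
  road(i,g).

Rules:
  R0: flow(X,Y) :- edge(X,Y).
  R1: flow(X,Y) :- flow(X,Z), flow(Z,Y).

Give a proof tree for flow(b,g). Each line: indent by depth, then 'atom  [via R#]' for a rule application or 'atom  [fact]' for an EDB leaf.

round 1: derive flow(b,b) via R0 from edge(b,b)
round 1: derive flow(b,c) via R0 from edge(b,c)
round 1: derive flow(b,d) via R0 from edge(b,d)
round 1: derive flow(c,c) via R0 from edge(c,c)
round 1: derive flow(d,g) via R0 from edge(d,g)
round 1: derive flow(g,g) via R0 from edge(g,g)
round 1: derive flow(h,b) via R0 from edge(h,b)
round 1: derive flow(h,c) via R0 from edge(h,c)
round 1: derive flow(h,h) via R0 from edge(h,h)
round 1: derive flow(h,i) via R0 from edge(h,i)
round 1: derive flow(i,b) via R0 from edge(i,b)
round 1: derive flow(i,d) via R0 from edge(i,d)
round 1: derive flow(i,i) via R0 from edge(i,i)
round 2: derive flow(b,g) via R1 from flow(b,d), flow(d,g)
round 2: derive flow(h,d) via R1 from flow(h,b), flow(b,d)
round 2: derive flow(i,c) via R1 from flow(i,b), flow(b,c)
round 2: derive flow(i,g) via R1 from flow(i,d), flow(d,g)
round 3: derive flow(h,g) via R1 from flow(h,b), flow(b,g)

flow(b,g)  [via R1]
  flow(b,d)  [via R0]
    edge(b,d)  [fact]
  flow(d,g)  [via R0]
    edge(d,g)  [fact]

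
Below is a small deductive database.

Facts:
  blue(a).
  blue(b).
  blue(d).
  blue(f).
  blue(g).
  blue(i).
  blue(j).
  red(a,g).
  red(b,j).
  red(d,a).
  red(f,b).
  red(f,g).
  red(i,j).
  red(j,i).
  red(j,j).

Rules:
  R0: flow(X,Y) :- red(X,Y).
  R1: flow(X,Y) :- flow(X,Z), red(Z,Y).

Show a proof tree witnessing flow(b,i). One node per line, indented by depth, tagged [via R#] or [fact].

round 1: derive flow(a,g) via R0 from red(a,g)
round 1: derive flow(b,j) via R0 from red(b,j)
round 1: derive flow(d,a) via R0 from red(d,a)
round 1: derive flow(f,b) via R0 from red(f,b)
round 1: derive flow(f,g) via R0 from red(f,g)
round 1: derive flow(i,j) via R0 from red(i,j)
round 1: derive flow(j,i) via R0 from red(j,i)
round 1: derive flow(j,j) via R0 from red(j,j)
round 2: derive flow(b,i) via R1 from flow(b,j), red(j,i)
round 2: derive flow(d,g) via R1 from flow(d,a), red(a,g)
round 2: derive flow(f,j) via R1 from flow(f,b), red(b,j)
round 2: derive flow(i,i) via R1 from flow(i,j), red(j,i)
round 3: derive flow(f,i) via R1 from flow(f,j), red(j,i)

flow(b,i)  [via R1]
  flow(b,j)  [via R0]
    red(b,j)  [fact]
  red(j,i)  [fact]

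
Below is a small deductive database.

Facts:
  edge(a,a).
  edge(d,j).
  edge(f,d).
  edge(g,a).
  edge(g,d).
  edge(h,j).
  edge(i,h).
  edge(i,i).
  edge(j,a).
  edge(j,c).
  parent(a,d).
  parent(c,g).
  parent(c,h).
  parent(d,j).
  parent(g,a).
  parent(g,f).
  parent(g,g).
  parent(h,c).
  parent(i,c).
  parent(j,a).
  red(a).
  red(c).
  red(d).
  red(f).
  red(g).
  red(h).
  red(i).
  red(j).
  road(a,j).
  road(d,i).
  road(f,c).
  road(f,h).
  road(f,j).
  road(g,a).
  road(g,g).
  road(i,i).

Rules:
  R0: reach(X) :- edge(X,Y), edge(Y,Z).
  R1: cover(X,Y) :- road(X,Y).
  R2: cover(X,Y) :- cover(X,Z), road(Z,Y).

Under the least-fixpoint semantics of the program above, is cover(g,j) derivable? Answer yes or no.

round 1: derive cover(a,j) via R1 from road(a,j)
round 1: derive cover(d,i) via R1 from road(d,i)
round 1: derive cover(f,c) via R1 from road(f,c)
round 1: derive cover(f,h) via R1 from road(f,h)
round 1: derive cover(f,j) via R1 from road(f,j)
round 1: derive cover(g,a) via R1 from road(g,a)
round 1: derive cover(g,g) via R1 from road(g,g)
round 1: derive cover(i,i) via R1 from road(i,i)
round 2: derive cover(g,j) via R2 from cover(g,a), road(a,j)

yes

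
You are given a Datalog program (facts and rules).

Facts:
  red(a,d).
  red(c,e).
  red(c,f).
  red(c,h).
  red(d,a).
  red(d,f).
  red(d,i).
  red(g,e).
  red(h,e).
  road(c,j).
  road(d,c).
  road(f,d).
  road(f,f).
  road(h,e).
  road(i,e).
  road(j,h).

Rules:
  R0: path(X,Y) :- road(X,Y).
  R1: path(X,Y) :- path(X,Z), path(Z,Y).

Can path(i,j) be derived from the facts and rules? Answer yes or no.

no

round 1: derive path(c,j) via R0 from road(c,j)
round 1: derive path(d,c) via R0 from road(d,c)
round 1: derive path(f,d) via R0 from road(f,d)
round 1: derive path(f,f) via R0 from road(f,f)
round 1: derive path(h,e) via R0 from road(h,e)
round 1: derive path(i,e) via R0 from road(i,e)
round 1: derive path(j,h) via R0 from road(j,h)
round 2: derive path(c,h) via R1 from path(c,j), path(j,h)
round 2: derive path(d,j) via R1 from path(d,c), path(c,j)
round 2: derive path(f,c) via R1 from path(f,d), path(d,c)
round 2: derive path(j,e) via R1 from path(j,h), path(h,e)
round 3: derive path(c,e) via R1 from path(c,h), path(h,e)
round 3: derive path(d,e) via R1 from path(d,j), path(j,e)
round 3: derive path(d,h) via R1 from path(d,c), path(c,h)
round 3: derive path(f,h) via R1 from path(f,c), path(c,h)
round 3: derive path(f,j) via R1 from path(f,c), path(c,j)
round 4: derive path(f,e) via R1 from path(f,c), path(c,e)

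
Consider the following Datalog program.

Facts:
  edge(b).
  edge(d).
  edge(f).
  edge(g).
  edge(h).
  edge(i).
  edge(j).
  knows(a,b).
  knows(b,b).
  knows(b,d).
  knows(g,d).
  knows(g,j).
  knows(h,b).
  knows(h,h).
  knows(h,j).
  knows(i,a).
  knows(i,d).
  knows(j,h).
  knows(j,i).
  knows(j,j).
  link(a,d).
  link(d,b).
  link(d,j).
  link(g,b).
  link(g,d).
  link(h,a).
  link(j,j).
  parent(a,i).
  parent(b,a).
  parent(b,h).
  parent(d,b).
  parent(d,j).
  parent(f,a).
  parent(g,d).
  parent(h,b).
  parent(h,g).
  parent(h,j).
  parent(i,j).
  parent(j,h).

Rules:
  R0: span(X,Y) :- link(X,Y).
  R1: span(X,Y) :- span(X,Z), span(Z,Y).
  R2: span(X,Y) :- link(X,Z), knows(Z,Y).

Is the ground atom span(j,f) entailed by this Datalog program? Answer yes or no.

no

round 1: derive span(a,d) via R0 from link(a,d)
round 1: derive span(d,b) via R0 from link(d,b)
round 1: derive span(d,j) via R0 from link(d,j)
round 1: derive span(g,b) via R0 from link(g,b)
round 1: derive span(g,d) via R0 from link(g,d)
round 1: derive span(h,a) via R0 from link(h,a)
round 1: derive span(j,j) via R0 from link(j,j)
round 1: derive span(d,d) via R2 from link(d,b), knows(b,d)
round 1: derive span(d,h) via R2 from link(d,j), knows(j,h)
round 1: derive span(d,i) via R2 from link(d,j), knows(j,i)
round 1: derive span(h,b) via R2 from link(h,a), knows(a,b)
round 1: derive span(j,h) via R2 from link(j,j), knows(j,h)
round 1: derive span(j,i) via R2 from link(j,j), knows(j,i)
round 2: derive span(a,b) via R1 from span(a,d), span(d,b)
round 2: derive span(a,h) via R1 from span(a,d), span(d,h)
round 2: derive span(a,i) via R1 from span(a,d), span(d,i)
round 2: derive span(a,j) via R1 from span(a,d), span(d,j)
round 2: derive span(d,a) via R1 from span(d,h), span(h,a)
round 2: derive span(g,h) via R1 from span(g,d), span(d,h)
round 2: derive span(g,i) via R1 from span(g,d), span(d,i)
round 2: derive span(g,j) via R1 from span(g,d), span(d,j)
round 2: derive span(h,d) via R1 from span(h,a), span(a,d)
round 2: derive span(j,a) via R1 from span(j,h), span(h,a)
round 2: derive span(j,b) via R1 from span(j,h), span(h,b)
round 3: derive span(a,a) via R1 from span(a,d), span(d,a)
round 3: derive span(g,a) via R1 from span(g,d), span(d,a)
round 3: derive span(h,h) via R1 from span(h,a), span(a,h)
round 3: derive span(h,i) via R1 from span(h,a), span(a,i)
round 3: derive span(h,j) via R1 from span(h,a), span(a,j)
round 3: derive span(j,d) via R1 from span(j,a), span(a,d)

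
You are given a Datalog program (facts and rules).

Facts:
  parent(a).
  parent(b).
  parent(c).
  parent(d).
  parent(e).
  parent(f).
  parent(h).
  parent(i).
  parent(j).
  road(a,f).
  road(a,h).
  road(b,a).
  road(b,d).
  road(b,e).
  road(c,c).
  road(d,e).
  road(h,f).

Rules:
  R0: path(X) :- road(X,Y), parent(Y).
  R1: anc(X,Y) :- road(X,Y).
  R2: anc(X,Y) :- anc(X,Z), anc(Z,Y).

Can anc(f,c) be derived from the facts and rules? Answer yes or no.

round 1: derive anc(a,f) via R1 from road(a,f)
round 1: derive anc(a,h) via R1 from road(a,h)
round 1: derive anc(b,a) via R1 from road(b,a)
round 1: derive anc(b,d) via R1 from road(b,d)
round 1: derive anc(b,e) via R1 from road(b,e)
round 1: derive anc(c,c) via R1 from road(c,c)
round 1: derive anc(d,e) via R1 from road(d,e)
round 1: derive anc(h,f) via R1 from road(h,f)
round 2: derive anc(b,f) via R2 from anc(b,a), anc(a,f)
round 2: derive anc(b,h) via R2 from anc(b,a), anc(a,h)

no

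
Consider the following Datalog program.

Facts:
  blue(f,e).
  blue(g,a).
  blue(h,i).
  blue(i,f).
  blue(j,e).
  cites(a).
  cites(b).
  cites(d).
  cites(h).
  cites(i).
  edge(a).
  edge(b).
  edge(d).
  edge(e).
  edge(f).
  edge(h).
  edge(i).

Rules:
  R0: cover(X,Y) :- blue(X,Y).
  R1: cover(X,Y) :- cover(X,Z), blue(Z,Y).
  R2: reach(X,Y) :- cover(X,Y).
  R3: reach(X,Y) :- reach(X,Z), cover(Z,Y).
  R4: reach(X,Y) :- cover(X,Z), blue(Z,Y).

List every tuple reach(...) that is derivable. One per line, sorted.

reach(f,e)
reach(g,a)
reach(h,e)
reach(h,f)
reach(h,i)
reach(i,e)
reach(i,f)
reach(j,e)

round 1: derive cover(f,e) via R0 from blue(f,e)
round 1: derive cover(g,a) via R0 from blue(g,a)
round 1: derive cover(h,i) via R0 from blue(h,i)
round 1: derive cover(i,f) via R0 from blue(i,f)
round 1: derive cover(j,e) via R0 from blue(j,e)
round 2: derive cover(h,f) via R1 from cover(h,i), blue(i,f)
round 2: derive cover(i,e) via R1 from cover(i,f), blue(f,e)
round 2: derive reach(f,e) via R2 from cover(f,e)
round 2: derive reach(g,a) via R2 from cover(g,a)
round 2: derive reach(h,i) via R2 from cover(h,i)
round 2: derive reach(i,f) via R2 from cover(i,f)
round 2: derive reach(j,e) via R2 from cover(j,e)
round 2: derive reach(h,f) via R4 from cover(h,i), blue(i,f)
round 2: derive reach(i,e) via R4 from cover(i,f), blue(f,e)
round 3: derive cover(h,e) via R1 from cover(h,f), blue(f,e)
round 3: derive reach(h,e) via R3 from reach(h,f), cover(f,e)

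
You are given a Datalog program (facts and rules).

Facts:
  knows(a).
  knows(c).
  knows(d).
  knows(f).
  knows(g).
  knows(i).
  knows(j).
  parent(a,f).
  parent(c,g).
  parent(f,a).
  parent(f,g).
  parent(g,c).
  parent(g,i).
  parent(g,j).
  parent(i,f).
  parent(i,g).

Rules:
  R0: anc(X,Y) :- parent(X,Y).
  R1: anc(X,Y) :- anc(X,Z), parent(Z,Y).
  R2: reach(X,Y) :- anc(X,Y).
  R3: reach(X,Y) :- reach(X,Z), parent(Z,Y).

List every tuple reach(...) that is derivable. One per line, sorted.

reach(a,a)
reach(a,c)
reach(a,f)
reach(a,g)
reach(a,i)
reach(a,j)
reach(c,a)
reach(c,c)
reach(c,f)
reach(c,g)
reach(c,i)
reach(c,j)
reach(f,a)
reach(f,c)
reach(f,f)
reach(f,g)
reach(f,i)
reach(f,j)
reach(g,a)
reach(g,c)
reach(g,f)
reach(g,g)
reach(g,i)
reach(g,j)
reach(i,a)
reach(i,c)
reach(i,f)
reach(i,g)
reach(i,i)
reach(i,j)

round 1: derive anc(a,f) via R0 from parent(a,f)
round 1: derive anc(c,g) via R0 from parent(c,g)
round 1: derive anc(f,a) via R0 from parent(f,a)
round 1: derive anc(f,g) via R0 from parent(f,g)
round 1: derive anc(g,c) via R0 from parent(g,c)
round 1: derive anc(g,i) via R0 from parent(g,i)
round 1: derive anc(g,j) via R0 from parent(g,j)
round 1: derive anc(i,f) via R0 from parent(i,f)
round 1: derive anc(i,g) via R0 from parent(i,g)
round 2: derive anc(a,a) via R1 from anc(a,f), parent(f,a)
round 2: derive anc(a,g) via R1 from anc(a,f), parent(f,g)
round 2: derive anc(c,c) via R1 from anc(c,g), parent(g,c)
round 2: derive anc(c,i) via R1 from anc(c,g), parent(g,i)
round 2: derive anc(c,j) via R1 from anc(c,g), parent(g,j)
round 2: derive anc(f,c) via R1 from anc(f,g), parent(g,c)
round 2: derive anc(f,f) via R1 from anc(f,a), parent(a,f)
round 2: derive anc(f,i) via R1 from anc(f,g), parent(g,i)
round 2: derive anc(f,j) via R1 from anc(f,g), parent(g,j)
round 2: derive anc(g,f) via R1 from anc(g,i), parent(i,f)
round 2: derive anc(g,g) via R1 from anc(g,c), parent(c,g)
round 2: derive anc(i,a) via R1 from anc(i,f), parent(f,a)
round 2: derive anc(i,c) via R1 from anc(i,g), parent(g,c)
round 2: derive anc(i,i) via R1 from anc(i,g), parent(g,i)
round 2: derive anc(i,j) via R1 from anc(i,g), parent(g,j)
round 2: derive reach(a,f) via R2 from anc(a,f)
round 2: derive reach(c,g) via R2 from anc(c,g)
round 2: derive reach(f,a) via R2 from anc(f,a)
round 2: derive reach(f,g) via R2 from anc(f,g)
round 2: derive reach(g,c) via R2 from anc(g,c)
round 2: derive reach(g,i) via R2 from anc(g,i)
round 2: derive reach(g,j) via R2 from anc(g,j)
round 2: derive reach(i,f) via R2 from anc(i,f)
round 2: derive reach(i,g) via R2 from anc(i,g)
round 3: derive anc(a,c) via R1 from anc(a,g), parent(g,c)
round 3: derive anc(a,i) via R1 from anc(a,g), parent(g,i)
round 3: derive anc(a,j) via R1 from anc(a,g), parent(g,j)
round 3: derive anc(c,f) via R1 from anc(c,i), parent(i,f)
round 3: derive anc(g,a) via R1 from anc(g,f), parent(f,a)
round 3: derive reach(a,a) via R2 from anc(a,a)
round 3: derive reach(a,g) via R2 from anc(a,g)
round 3: derive reach(c,c) via R2 from anc(c,c)
round 3: derive reach(c,i) via R2 from anc(c,i)
round 3: derive reach(c,j) via R2 from anc(c,j)
round 3: derive reach(f,c) via R2 from anc(f,c)
round 3: derive reach(f,f) via R2 from anc(f,f)
round 3: derive reach(f,i) via R2 from anc(f,i)
round 3: derive reach(f,j) via R2 from anc(f,j)
round 3: derive reach(g,f) via R2 from anc(g,f)
round 3: derive reach(g,g) via R2 from anc(g,g)
round 3: derive reach(i,a) via R2 from anc(i,a)
round 3: derive reach(i,c) via R2 from anc(i,c)
round 3: derive reach(i,i) via R2 from anc(i,i)
round 3: derive reach(i,j) via R2 from anc(i,j)
round 4: derive anc(c,a) via R1 from anc(c,f), parent(f,a)
round 4: derive reach(a,c) via R2 from anc(a,c)
round 4: derive reach(a,i) via R2 from anc(a,i)
round 4: derive reach(a,j) via R2 from anc(a,j)
round 4: derive reach(c,f) via R2 from anc(c,f)
round 4: derive reach(g,a) via R2 from anc(g,a)
round 5: derive reach(c,a) via R2 from anc(c,a)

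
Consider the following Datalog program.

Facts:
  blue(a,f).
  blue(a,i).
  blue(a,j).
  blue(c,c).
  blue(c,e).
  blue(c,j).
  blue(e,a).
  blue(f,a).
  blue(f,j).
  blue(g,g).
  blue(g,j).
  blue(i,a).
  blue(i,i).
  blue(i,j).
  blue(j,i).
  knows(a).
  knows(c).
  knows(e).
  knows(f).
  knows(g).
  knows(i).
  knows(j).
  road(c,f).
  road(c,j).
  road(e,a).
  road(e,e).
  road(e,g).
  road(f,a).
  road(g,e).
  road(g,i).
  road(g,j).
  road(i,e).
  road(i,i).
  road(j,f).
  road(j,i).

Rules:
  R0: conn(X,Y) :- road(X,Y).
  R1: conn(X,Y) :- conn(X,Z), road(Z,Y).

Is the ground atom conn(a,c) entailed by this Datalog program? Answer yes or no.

round 1: derive conn(c,f) via R0 from road(c,f)
round 1: derive conn(c,j) via R0 from road(c,j)
round 1: derive conn(e,a) via R0 from road(e,a)
round 1: derive conn(e,e) via R0 from road(e,e)
round 1: derive conn(e,g) via R0 from road(e,g)
round 1: derive conn(f,a) via R0 from road(f,a)
round 1: derive conn(g,e) via R0 from road(g,e)
round 1: derive conn(g,i) via R0 from road(g,i)
round 1: derive conn(g,j) via R0 from road(g,j)
round 1: derive conn(i,e) via R0 from road(i,e)
round 1: derive conn(i,i) via R0 from road(i,i)
round 1: derive conn(j,f) via R0 from road(j,f)
round 1: derive conn(j,i) via R0 from road(j,i)
round 2: derive conn(c,a) via R1 from conn(c,f), road(f,a)
round 2: derive conn(c,i) via R1 from conn(c,j), road(j,i)
round 2: derive conn(e,i) via R1 from conn(e,g), road(g,i)
round 2: derive conn(e,j) via R1 from conn(e,g), road(g,j)
round 2: derive conn(g,a) via R1 from conn(g,e), road(e,a)
round 2: derive conn(g,f) via R1 from conn(g,j), road(j,f)
round 2: derive conn(g,g) via R1 from conn(g,e), road(e,g)
round 2: derive conn(i,a) via R1 from conn(i,e), road(e,a)
round 2: derive conn(i,g) via R1 from conn(i,e), road(e,g)
round 2: derive conn(j,a) via R1 from conn(j,f), road(f,a)
round 2: derive conn(j,e) via R1 from conn(j,i), road(i,e)
round 3: derive conn(c,e) via R1 from conn(c,i), road(i,e)
round 3: derive conn(e,f) via R1 from conn(e,j), road(j,f)
round 3: derive conn(i,j) via R1 from conn(i,g), road(g,j)
round 3: derive conn(j,g) via R1 from conn(j,e), road(e,g)
round 4: derive conn(c,g) via R1 from conn(c,e), road(e,g)
round 4: derive conn(i,f) via R1 from conn(i,j), road(j,f)
round 4: derive conn(j,j) via R1 from conn(j,g), road(g,j)

no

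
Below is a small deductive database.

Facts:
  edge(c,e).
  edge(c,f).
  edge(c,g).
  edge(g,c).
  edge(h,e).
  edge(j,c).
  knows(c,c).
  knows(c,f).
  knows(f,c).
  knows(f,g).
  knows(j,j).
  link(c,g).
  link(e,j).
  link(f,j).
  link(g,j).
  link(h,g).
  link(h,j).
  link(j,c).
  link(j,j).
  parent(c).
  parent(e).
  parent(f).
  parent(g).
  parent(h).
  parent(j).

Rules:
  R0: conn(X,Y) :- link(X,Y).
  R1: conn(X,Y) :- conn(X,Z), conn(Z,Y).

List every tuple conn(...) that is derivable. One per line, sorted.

conn(c,c)
conn(c,g)
conn(c,j)
conn(e,c)
conn(e,g)
conn(e,j)
conn(f,c)
conn(f,g)
conn(f,j)
conn(g,c)
conn(g,g)
conn(g,j)
conn(h,c)
conn(h,g)
conn(h,j)
conn(j,c)
conn(j,g)
conn(j,j)

round 1: derive conn(c,g) via R0 from link(c,g)
round 1: derive conn(e,j) via R0 from link(e,j)
round 1: derive conn(f,j) via R0 from link(f,j)
round 1: derive conn(g,j) via R0 from link(g,j)
round 1: derive conn(h,g) via R0 from link(h,g)
round 1: derive conn(h,j) via R0 from link(h,j)
round 1: derive conn(j,c) via R0 from link(j,c)
round 1: derive conn(j,j) via R0 from link(j,j)
round 2: derive conn(c,j) via R1 from conn(c,g), conn(g,j)
round 2: derive conn(e,c) via R1 from conn(e,j), conn(j,c)
round 2: derive conn(f,c) via R1 from conn(f,j), conn(j,c)
round 2: derive conn(g,c) via R1 from conn(g,j), conn(j,c)
round 2: derive conn(h,c) via R1 from conn(h,j), conn(j,c)
round 2: derive conn(j,g) via R1 from conn(j,c), conn(c,g)
round 3: derive conn(c,c) via R1 from conn(c,g), conn(g,c)
round 3: derive conn(e,g) via R1 from conn(e,c), conn(c,g)
round 3: derive conn(f,g) via R1 from conn(f,c), conn(c,g)
round 3: derive conn(g,g) via R1 from conn(g,c), conn(c,g)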